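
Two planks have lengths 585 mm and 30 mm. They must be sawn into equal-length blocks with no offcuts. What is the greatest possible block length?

15 mm

This is the greatest common divisor of 585 and 30.
585 = 3^2 × 5 × 13
30 = 2 × 3 × 5
gcd(585, 30) = 3 × 5 = 15.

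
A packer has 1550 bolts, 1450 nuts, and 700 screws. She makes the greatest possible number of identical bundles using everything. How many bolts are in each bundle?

31

Number of bundles = gcd(1550, 1450, 700).
1550 = 2 × 5^2 × 31
1450 = 2 × 5^2 × 29
700 = 2^2 × 5^2 × 7
gcd(1550, 1450, 700) = 2 × 5^2 = 50.
bolts per bundle = 1550 / 50 = 31.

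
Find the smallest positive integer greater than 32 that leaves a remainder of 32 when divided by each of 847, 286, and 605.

N − 32 must be a common multiple of 847, 286, and 605.
847 = 7 × 11^2
286 = 2 × 11 × 13
605 = 5 × 11^2
LCM(847, 286, 605) = 2 × 5 × 7 × 11^2 × 13 = 110110.
Smallest N > 32 is LCM + 32 = 110110 + 32 = 110142.

110142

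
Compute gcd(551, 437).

551 = 19 × 29
437 = 19 × 23
gcd(551, 437) = 19.

19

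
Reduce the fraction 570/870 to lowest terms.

570 = 2 × 3 × 5 × 19
870 = 2 × 3 × 5 × 29
gcd(570, 870) = 2 × 3 × 5 = 30.
Divide numerator and denominator by 30: 570/870 = 19/29.

19/29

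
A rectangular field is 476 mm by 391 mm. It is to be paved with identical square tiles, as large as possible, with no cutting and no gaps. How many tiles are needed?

Tile side = gcd(476, 391).
476 = 2^2 × 7 × 17
391 = 17 × 23
gcd(476, 391) = 17.
Tiles: (476/17) × (391/17) = 28 × 23 = 644.

644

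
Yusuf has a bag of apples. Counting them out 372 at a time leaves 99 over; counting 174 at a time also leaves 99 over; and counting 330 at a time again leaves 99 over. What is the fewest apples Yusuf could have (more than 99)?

593439

N − 99 must be a common multiple of 372, 174, and 330.
372 = 2^2 × 3 × 31
174 = 2 × 3 × 29
330 = 2 × 3 × 5 × 11
LCM(372, 174, 330) = 2^2 × 3 × 5 × 11 × 29 × 31 = 593340.
Smallest N > 99 is LCM + 99 = 593340 + 99 = 593439.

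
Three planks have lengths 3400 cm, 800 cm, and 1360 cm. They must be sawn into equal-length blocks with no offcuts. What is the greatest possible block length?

This is the greatest common divisor of 3400, 800, and 1360.
3400 = 2^3 × 5^2 × 17
800 = 2^5 × 5^2
1360 = 2^4 × 5 × 17
gcd(3400, 800, 1360) = 2^3 × 5 = 40.

40 cm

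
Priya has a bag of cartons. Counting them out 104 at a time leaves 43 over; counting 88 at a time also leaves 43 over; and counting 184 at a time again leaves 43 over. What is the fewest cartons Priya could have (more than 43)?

N − 43 must be a common multiple of 104, 88, and 184.
104 = 2^3 × 13
88 = 2^3 × 11
184 = 2^3 × 23
LCM(104, 88, 184) = 2^3 × 11 × 13 × 23 = 26312.
Smallest N > 43 is LCM + 43 = 26312 + 43 = 26355.

26355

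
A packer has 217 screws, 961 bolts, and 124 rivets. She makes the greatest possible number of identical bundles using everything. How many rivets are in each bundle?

4

Number of bundles = gcd(217, 961, 124).
217 = 7 × 31
961 = 31^2
124 = 2^2 × 31
gcd(217, 961, 124) = 31.
rivets per bundle = 124 / 31 = 4.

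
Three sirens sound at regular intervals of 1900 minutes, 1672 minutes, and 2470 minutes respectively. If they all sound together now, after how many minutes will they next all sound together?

We need the least common multiple of the intervals.
1900 = 2^2 × 5^2 × 19
1672 = 2^3 × 11 × 19
2470 = 2 × 5 × 13 × 19
LCM(1900, 1672, 2470) = 2^3 × 5^2 × 11 × 13 × 19 = 543400.

543400 minutes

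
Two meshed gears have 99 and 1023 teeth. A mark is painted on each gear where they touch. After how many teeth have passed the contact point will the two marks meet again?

3069 teeth

We need the least common multiple of the intervals.
99 = 3^2 × 11
1023 = 3 × 11 × 31
LCM(99, 1023) = 3^2 × 11 × 31 = 3069.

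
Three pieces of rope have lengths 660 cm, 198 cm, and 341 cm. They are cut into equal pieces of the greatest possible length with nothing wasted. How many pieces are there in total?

109

Piece length = gcd(660, 198, 341).
660 = 2^2 × 3 × 5 × 11
198 = 2 × 3^2 × 11
341 = 11 × 31
gcd(660, 198, 341) = 11.
Total pieces = 660/11 + 198/11 + 341/11 = 60 + 18 + 31 = 109.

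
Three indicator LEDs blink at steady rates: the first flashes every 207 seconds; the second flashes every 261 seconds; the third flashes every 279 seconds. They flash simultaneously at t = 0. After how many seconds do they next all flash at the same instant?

The first simultaneous occurrence is after LCM of the individual periods.
207 = 3^2 × 23
261 = 3^2 × 29
279 = 3^2 × 31
LCM(207, 261, 279) = 3^2 × 23 × 29 × 31 = 186093.

186093 seconds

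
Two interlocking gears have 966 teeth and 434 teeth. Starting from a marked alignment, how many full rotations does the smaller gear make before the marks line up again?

All finish a whole number of cycles simultaneously at t = LCM of the periods.
966 = 2 × 3 × 7 × 23
434 = 2 × 7 × 31
LCM(966, 434) = 2 × 3 × 7 × 23 × 31 = 29946.
Rotations for period 434: 29946 / 434 = 69.

69 rotations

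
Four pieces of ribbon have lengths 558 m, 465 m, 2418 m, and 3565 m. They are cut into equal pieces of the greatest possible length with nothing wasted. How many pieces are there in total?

Piece length = gcd(558, 465, 2418, 3565).
558 = 2 × 3^2 × 31
465 = 3 × 5 × 31
2418 = 2 × 3 × 13 × 31
3565 = 5 × 23 × 31
gcd(558, 465, 2418, 3565) = 31.
Total pieces = 558/31 + 465/31 + 2418/31 + 3565/31 = 18 + 15 + 78 + 115 = 226.

226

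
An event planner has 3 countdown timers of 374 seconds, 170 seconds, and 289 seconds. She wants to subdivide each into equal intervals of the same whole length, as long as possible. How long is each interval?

The interval must divide each timer length; the longest such is the gcd.
374 = 2 × 11 × 17
170 = 2 × 5 × 17
289 = 17^2
gcd(374, 170, 289) = 17.

17 seconds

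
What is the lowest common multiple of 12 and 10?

60

12 = 2^2 × 3
10 = 2 × 5
LCM(12, 10) = 2^2 × 3 × 5 = 60.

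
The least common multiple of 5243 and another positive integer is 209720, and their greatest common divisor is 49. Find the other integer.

1960

gcd × lcm = product of the two integers, so the other integer is (49 × 209720) / 5243 = 1960.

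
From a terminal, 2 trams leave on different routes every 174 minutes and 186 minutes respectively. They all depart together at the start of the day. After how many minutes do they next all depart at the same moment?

5394 minutes

We need the least common multiple of the intervals.
174 = 2 × 3 × 29
186 = 2 × 3 × 31
LCM(174, 186) = 2 × 3 × 29 × 31 = 5394.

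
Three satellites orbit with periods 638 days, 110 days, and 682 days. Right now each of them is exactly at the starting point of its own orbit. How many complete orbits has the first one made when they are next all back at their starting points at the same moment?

155 orbits

All finish a whole number of cycles simultaneously at t = LCM of the periods.
638 = 2 × 11 × 29
110 = 2 × 5 × 11
682 = 2 × 11 × 31
LCM(638, 110, 682) = 2 × 5 × 11 × 29 × 31 = 98890.
Orbits for period 638: 98890 / 638 = 155.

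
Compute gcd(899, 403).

899 = 29 × 31
403 = 13 × 31
gcd(899, 403) = 31.

31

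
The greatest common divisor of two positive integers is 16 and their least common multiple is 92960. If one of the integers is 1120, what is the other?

For two integers, gcd × lcm = product, so the other is (16 × 92960) / 1120 = 1487360 / 1120 = 1328.

1328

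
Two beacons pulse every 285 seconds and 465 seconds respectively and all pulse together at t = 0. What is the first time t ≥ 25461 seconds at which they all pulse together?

Joint pulses occur at multiples of LCM(285, 465).
285 = 3 × 5 × 19
465 = 3 × 5 × 31
LCM(285, 465) = 3 × 5 × 19 × 31 = 8835.
Smallest multiple of 8835 that is ≥ 25461: ⌈25461/8835⌉ × 8835 = 3 × 8835 = 26505.

26505 seconds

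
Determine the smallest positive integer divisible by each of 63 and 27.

63 = 3^2 × 7
27 = 3^3
LCM(63, 27) = 3^3 × 7 = 189.

189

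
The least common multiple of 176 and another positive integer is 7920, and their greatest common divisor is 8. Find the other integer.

360

gcd × lcm = product of the two integers, so the other integer is (8 × 7920) / 176 = 360.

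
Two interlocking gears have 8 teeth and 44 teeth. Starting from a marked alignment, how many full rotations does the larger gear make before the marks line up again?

The first common completion time is the LCM of the periods.
8 = 2^3
44 = 2^2 × 11
LCM(8, 44) = 2^3 × 11 = 88.
Rotations for period 44: 88 / 44 = 2.

2 rotations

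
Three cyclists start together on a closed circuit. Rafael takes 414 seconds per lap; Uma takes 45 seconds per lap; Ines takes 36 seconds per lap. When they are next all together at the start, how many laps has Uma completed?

All finish a whole number of cycles simultaneously at t = LCM of the periods.
414 = 2 × 3^2 × 23
45 = 3^2 × 5
36 = 2^2 × 3^2
LCM(414, 45, 36) = 2^2 × 3^2 × 5 × 23 = 4140.
Laps for period 45: 4140 / 45 = 92.

92 laps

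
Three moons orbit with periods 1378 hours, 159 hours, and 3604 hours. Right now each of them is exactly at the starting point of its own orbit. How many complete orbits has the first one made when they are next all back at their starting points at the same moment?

102 orbits

The first common completion time is the LCM of the periods.
1378 = 2 × 13 × 53
159 = 3 × 53
3604 = 2^2 × 17 × 53
LCM(1378, 159, 3604) = 2^2 × 3 × 13 × 17 × 53 = 140556.
Orbits for period 1378: 140556 / 1378 = 102.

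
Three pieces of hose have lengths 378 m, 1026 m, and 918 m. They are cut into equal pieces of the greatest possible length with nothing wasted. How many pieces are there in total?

43

Piece length = gcd(378, 1026, 918).
378 = 2 × 3^3 × 7
1026 = 2 × 3^3 × 19
918 = 2 × 3^3 × 17
gcd(378, 1026, 918) = 2 × 3^3 = 54.
Total pieces = 378/54 + 1026/54 + 918/54 = 7 + 19 + 17 = 43.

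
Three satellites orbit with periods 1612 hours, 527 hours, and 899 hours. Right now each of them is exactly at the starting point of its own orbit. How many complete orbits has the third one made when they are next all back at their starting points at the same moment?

The first common completion time is the LCM of the periods.
1612 = 2^2 × 13 × 31
527 = 17 × 31
899 = 29 × 31
LCM(1612, 527, 899) = 2^2 × 13 × 17 × 29 × 31 = 794716.
Orbits for period 899: 794716 / 899 = 884.

884 orbits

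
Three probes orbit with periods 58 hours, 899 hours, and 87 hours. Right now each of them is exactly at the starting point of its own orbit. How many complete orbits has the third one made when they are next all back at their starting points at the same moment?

All finish a whole number of cycles simultaneously at t = LCM of the periods.
58 = 2 × 29
899 = 29 × 31
87 = 3 × 29
LCM(58, 899, 87) = 2 × 3 × 29 × 31 = 5394.
Orbits for period 87: 5394 / 87 = 62.

62 orbits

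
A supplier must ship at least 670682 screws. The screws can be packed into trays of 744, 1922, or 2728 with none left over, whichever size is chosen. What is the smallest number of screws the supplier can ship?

The number of screws must be a common multiple of 744, 1922, and 2728, so a multiple of their LCM.
744 = 2^3 × 3 × 31
1922 = 2 × 31^2
2728 = 2^3 × 11 × 31
LCM(744, 1922, 2728) = 2^3 × 3 × 11 × 31^2 = 253704.
Smallest multiple of 253704 that is ≥ 670682: ⌈670682/253704⌉ × 253704 = 3 × 253704 = 761112.

761112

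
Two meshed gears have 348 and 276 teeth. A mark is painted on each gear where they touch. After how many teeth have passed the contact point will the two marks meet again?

8004 teeth

We need the least common multiple of the intervals.
348 = 2^2 × 3 × 29
276 = 2^2 × 3 × 23
LCM(348, 276) = 2^2 × 3 × 23 × 29 = 8004.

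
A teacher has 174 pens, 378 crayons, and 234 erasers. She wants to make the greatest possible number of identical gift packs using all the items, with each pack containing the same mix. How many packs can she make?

The pack count must divide each quantity, so the greatest is gcd(174, 378, 234).
174 = 2 × 3 × 29
378 = 2 × 3^3 × 7
234 = 2 × 3^2 × 13
gcd(174, 378, 234) = 2 × 3 = 6.

6 packs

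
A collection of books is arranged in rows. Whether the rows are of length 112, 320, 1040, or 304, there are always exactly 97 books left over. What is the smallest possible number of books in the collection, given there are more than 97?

N − 97 must be a common multiple of 112, 320, 1040, and 304.
112 = 2^4 × 7
320 = 2^6 × 5
1040 = 2^4 × 5 × 13
304 = 2^4 × 19
LCM(112, 320, 1040, 304) = 2^6 × 5 × 7 × 13 × 19 = 553280.
Smallest N > 97 is LCM + 97 = 553280 + 97 = 553377.

553377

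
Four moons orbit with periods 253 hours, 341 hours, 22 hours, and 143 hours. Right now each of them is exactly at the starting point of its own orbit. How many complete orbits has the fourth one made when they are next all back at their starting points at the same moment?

1426 orbits

The first common completion time is the LCM of the periods.
253 = 11 × 23
341 = 11 × 31
22 = 2 × 11
143 = 11 × 13
LCM(253, 341, 22, 143) = 2 × 11 × 13 × 23 × 31 = 203918.
Orbits for period 143: 203918 / 143 = 1426.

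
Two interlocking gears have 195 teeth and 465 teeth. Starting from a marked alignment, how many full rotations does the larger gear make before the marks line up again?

13 rotations

They are all back at their starting positions together after one LCM of the periods.
195 = 3 × 5 × 13
465 = 3 × 5 × 31
LCM(195, 465) = 3 × 5 × 13 × 31 = 6045.
Rotations for period 465: 6045 / 465 = 13.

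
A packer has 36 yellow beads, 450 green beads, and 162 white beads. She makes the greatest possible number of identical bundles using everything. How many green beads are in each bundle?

25

Number of bundles = gcd(36, 450, 162).
36 = 2^2 × 3^2
450 = 2 × 3^2 × 5^2
162 = 2 × 3^4
gcd(36, 450, 162) = 2 × 3^2 = 18.
green beads per bundle = 450 / 18 = 25.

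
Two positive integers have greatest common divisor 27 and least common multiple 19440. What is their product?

For any two positive integers, gcd × lcm = product = 27 × 19440 = 524880.

524880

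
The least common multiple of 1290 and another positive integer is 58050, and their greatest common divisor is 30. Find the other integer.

gcd × lcm = product of the two integers, so the other integer is (30 × 58050) / 1290 = 1350.

1350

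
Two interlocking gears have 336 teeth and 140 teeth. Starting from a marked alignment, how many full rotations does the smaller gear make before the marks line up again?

12 rotations

They are all back at their starting positions together after one LCM of the periods.
336 = 2^4 × 3 × 7
140 = 2^2 × 5 × 7
LCM(336, 140) = 2^4 × 3 × 5 × 7 = 1680.
Rotations for period 140: 1680 / 140 = 12.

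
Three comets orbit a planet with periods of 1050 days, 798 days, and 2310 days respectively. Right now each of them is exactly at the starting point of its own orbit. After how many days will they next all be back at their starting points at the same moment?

They coincide at every common multiple of the periods; the first is the LCM.
1050 = 2 × 3 × 5^2 × 7
798 = 2 × 3 × 7 × 19
2310 = 2 × 3 × 5 × 7 × 11
LCM(1050, 798, 2310) = 2 × 3 × 5^2 × 7 × 11 × 19 = 219450.

219450 days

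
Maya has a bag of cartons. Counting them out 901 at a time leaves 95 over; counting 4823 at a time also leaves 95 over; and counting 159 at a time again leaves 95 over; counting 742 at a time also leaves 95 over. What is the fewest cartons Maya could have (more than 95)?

N − 95 must be a common multiple of 901, 4823, 159, and 742.
901 = 17 × 53
4823 = 7 × 13 × 53
159 = 3 × 53
742 = 2 × 7 × 53
LCM(901, 4823, 159, 742) = 2 × 3 × 7 × 13 × 17 × 53 = 491946.
Smallest N > 95 is LCM + 95 = 491946 + 95 = 492041.

492041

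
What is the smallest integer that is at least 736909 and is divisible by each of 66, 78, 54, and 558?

957528

The integer must be a common multiple of 66, 78, 54, and 558, so a multiple of their LCM.
66 = 2 × 3 × 11
78 = 2 × 3 × 13
54 = 2 × 3^3
558 = 2 × 3^2 × 31
LCM(66, 78, 54, 558) = 2 × 3^3 × 11 × 13 × 31 = 239382.
Smallest multiple of 239382 that is ≥ 736909: ⌈736909/239382⌉ × 239382 = 4 × 239382 = 957528.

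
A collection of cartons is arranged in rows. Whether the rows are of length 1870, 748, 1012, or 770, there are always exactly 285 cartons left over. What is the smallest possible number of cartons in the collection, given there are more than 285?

N − 285 must be a common multiple of 1870, 748, 1012, and 770.
1870 = 2 × 5 × 11 × 17
748 = 2^2 × 11 × 17
1012 = 2^2 × 11 × 23
770 = 2 × 5 × 7 × 11
LCM(1870, 748, 1012, 770) = 2^2 × 5 × 7 × 11 × 17 × 23 = 602140.
Smallest N > 285 is LCM + 285 = 602140 + 285 = 602425.

602425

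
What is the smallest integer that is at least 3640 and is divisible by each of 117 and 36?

The integer must be a common multiple of 117 and 36, so a multiple of their LCM.
117 = 3^2 × 13
36 = 2^2 × 3^2
LCM(117, 36) = 2^2 × 3^2 × 13 = 468.
Smallest multiple of 468 that is ≥ 3640: ⌈3640/468⌉ × 468 = 8 × 468 = 3744.

3744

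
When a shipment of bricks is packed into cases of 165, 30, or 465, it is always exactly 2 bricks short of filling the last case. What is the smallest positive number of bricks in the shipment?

10228

Being 2 short of a full case of size k means N ≡ −2 (mod k), i.e. N + 2 is a multiple of each size.
165 = 3 × 5 × 11
30 = 2 × 3 × 5
465 = 3 × 5 × 31
LCM(165, 30, 465) = 2 × 3 × 5 × 11 × 31 = 10230.
Smallest positive N is 10230 − 2 = 10228.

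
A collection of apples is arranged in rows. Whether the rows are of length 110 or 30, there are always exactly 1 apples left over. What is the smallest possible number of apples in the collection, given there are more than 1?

N − 1 must be a common multiple of 110 and 30.
110 = 2 × 5 × 11
30 = 2 × 3 × 5
LCM(110, 30) = 2 × 3 × 5 × 11 = 330.
Smallest N > 1 is LCM + 1 = 330 + 1 = 331.

331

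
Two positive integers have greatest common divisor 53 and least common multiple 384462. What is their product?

20376486

For any two positive integers, gcd × lcm = product = 53 × 384462 = 20376486.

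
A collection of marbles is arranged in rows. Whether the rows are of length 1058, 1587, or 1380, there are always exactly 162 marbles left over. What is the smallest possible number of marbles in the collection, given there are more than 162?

31902

N − 162 must be a common multiple of 1058, 1587, and 1380.
1058 = 2 × 23^2
1587 = 3 × 23^2
1380 = 2^2 × 3 × 5 × 23
LCM(1058, 1587, 1380) = 2^2 × 3 × 5 × 23^2 = 31740.
Smallest N > 162 is LCM + 162 = 31740 + 162 = 31902.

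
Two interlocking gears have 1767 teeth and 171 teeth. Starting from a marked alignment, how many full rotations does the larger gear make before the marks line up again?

3 rotations

The first common completion time is the LCM of the periods.
1767 = 3 × 19 × 31
171 = 3^2 × 19
LCM(1767, 171) = 3^2 × 19 × 31 = 5301.
Rotations for period 1767: 5301 / 1767 = 3.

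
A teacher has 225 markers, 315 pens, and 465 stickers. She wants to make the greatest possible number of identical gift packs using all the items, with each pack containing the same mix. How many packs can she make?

15 packs

The pack count must divide each quantity, so the greatest is gcd(225, 315, 465).
225 = 3^2 × 5^2
315 = 3^2 × 5 × 7
465 = 3 × 5 × 31
gcd(225, 315, 465) = 3 × 5 = 15.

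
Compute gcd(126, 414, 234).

18

126 = 2 × 3^2 × 7
414 = 2 × 3^2 × 23
234 = 2 × 3^2 × 13
gcd(126, 414, 234) = 2 × 3^2 = 18.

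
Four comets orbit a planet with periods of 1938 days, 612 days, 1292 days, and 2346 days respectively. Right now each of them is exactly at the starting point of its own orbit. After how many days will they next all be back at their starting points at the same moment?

267444 days

We need the least common multiple of the intervals.
1938 = 2 × 3 × 17 × 19
612 = 2^2 × 3^2 × 17
1292 = 2^2 × 17 × 19
2346 = 2 × 3 × 17 × 23
LCM(1938, 612, 1292, 2346) = 2^2 × 3^2 × 17 × 19 × 23 = 267444.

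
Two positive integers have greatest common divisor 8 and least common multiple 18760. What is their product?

150080

For any two positive integers, gcd × lcm = product = 8 × 18760 = 150080.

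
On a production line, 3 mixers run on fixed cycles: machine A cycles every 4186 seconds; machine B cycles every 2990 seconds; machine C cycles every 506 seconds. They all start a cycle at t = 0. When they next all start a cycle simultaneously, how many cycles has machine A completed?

The first common completion time is the LCM of the periods.
4186 = 2 × 7 × 13 × 23
2990 = 2 × 5 × 13 × 23
506 = 2 × 11 × 23
LCM(4186, 2990, 506) = 2 × 5 × 7 × 11 × 13 × 23 = 230230.
Cycles for period 4186: 230230 / 4186 = 55.

55 cycles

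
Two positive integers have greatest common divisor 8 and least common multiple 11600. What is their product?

92800

For any two positive integers, gcd × lcm = product = 8 × 11600 = 92800.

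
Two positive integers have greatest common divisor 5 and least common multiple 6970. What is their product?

For any two positive integers, gcd × lcm = product = 5 × 6970 = 34850.

34850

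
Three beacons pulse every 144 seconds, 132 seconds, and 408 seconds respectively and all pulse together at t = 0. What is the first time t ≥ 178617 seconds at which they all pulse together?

188496 seconds

Joint pulses occur at multiples of LCM(144, 132, 408).
144 = 2^4 × 3^2
132 = 2^2 × 3 × 11
408 = 2^3 × 3 × 17
LCM(144, 132, 408) = 2^4 × 3^2 × 11 × 17 = 26928.
Smallest multiple of 26928 that is ≥ 178617: ⌈178617/26928⌉ × 26928 = 7 × 26928 = 188496.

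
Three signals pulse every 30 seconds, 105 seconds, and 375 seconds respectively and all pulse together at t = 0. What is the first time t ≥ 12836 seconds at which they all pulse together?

Joint pulses occur at multiples of LCM(30, 105, 375).
30 = 2 × 3 × 5
105 = 3 × 5 × 7
375 = 3 × 5^3
LCM(30, 105, 375) = 2 × 3 × 5^3 × 7 = 5250.
Smallest multiple of 5250 that is ≥ 12836: ⌈12836/5250⌉ × 5250 = 3 × 5250 = 15750.

15750 seconds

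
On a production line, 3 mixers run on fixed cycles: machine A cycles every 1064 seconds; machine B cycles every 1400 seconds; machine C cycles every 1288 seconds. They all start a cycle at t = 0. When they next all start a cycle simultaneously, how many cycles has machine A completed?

575 cycles

They are all back at their starting positions together after one LCM of the periods.
1064 = 2^3 × 7 × 19
1400 = 2^3 × 5^2 × 7
1288 = 2^3 × 7 × 23
LCM(1064, 1400, 1288) = 2^3 × 5^2 × 7 × 19 × 23 = 611800.
Cycles for period 1064: 611800 / 1064 = 575.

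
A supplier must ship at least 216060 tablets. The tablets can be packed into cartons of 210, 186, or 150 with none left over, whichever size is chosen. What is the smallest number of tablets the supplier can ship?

The number of tablets must be a common multiple of 210, 186, and 150, so a multiple of their LCM.
210 = 2 × 3 × 5 × 7
186 = 2 × 3 × 31
150 = 2 × 3 × 5^2
LCM(210, 186, 150) = 2 × 3 × 5^2 × 7 × 31 = 32550.
Smallest multiple of 32550 that is ≥ 216060: ⌈216060/32550⌉ × 32550 = 7 × 32550 = 227850.

227850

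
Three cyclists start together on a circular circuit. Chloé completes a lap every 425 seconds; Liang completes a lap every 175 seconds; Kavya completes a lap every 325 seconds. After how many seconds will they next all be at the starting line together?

38675 seconds

We need the least common multiple of the intervals.
425 = 5^2 × 17
175 = 5^2 × 7
325 = 5^2 × 13
LCM(425, 175, 325) = 5^2 × 7 × 13 × 17 = 38675.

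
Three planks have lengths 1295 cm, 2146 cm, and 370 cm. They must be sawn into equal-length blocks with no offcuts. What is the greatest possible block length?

This is the greatest common divisor of 1295, 2146, and 370.
1295 = 5 × 7 × 37
2146 = 2 × 29 × 37
370 = 2 × 5 × 37
gcd(1295, 2146, 370) = 37.

37 cm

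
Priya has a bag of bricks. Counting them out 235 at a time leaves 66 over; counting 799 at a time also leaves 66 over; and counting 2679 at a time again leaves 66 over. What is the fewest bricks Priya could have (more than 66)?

227781

N − 66 must be a common multiple of 235, 799, and 2679.
235 = 5 × 47
799 = 17 × 47
2679 = 3 × 19 × 47
LCM(235, 799, 2679) = 3 × 5 × 17 × 19 × 47 = 227715.
Smallest N > 66 is LCM + 66 = 227715 + 66 = 227781.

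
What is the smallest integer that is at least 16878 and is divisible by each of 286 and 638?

24882

The integer must be a common multiple of 286 and 638, so a multiple of their LCM.
286 = 2 × 11 × 13
638 = 2 × 11 × 29
LCM(286, 638) = 2 × 11 × 13 × 29 = 8294.
Smallest multiple of 8294 that is ≥ 16878: ⌈16878/8294⌉ × 8294 = 3 × 8294 = 24882.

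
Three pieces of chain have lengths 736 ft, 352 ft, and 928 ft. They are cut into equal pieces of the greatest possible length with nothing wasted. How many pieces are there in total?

Piece length = gcd(736, 352, 928).
736 = 2^5 × 23
352 = 2^5 × 11
928 = 2^5 × 29
gcd(736, 352, 928) = 2^5 = 32.
Total pieces = 736/32 + 352/32 + 928/32 = 23 + 11 + 29 = 63.

63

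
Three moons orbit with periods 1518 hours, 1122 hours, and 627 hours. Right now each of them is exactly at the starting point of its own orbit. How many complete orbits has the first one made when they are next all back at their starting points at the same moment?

They are all back at their starting positions together after one LCM of the periods.
1518 = 2 × 3 × 11 × 23
1122 = 2 × 3 × 11 × 17
627 = 3 × 11 × 19
LCM(1518, 1122, 627) = 2 × 3 × 11 × 17 × 19 × 23 = 490314.
Orbits for period 1518: 490314 / 1518 = 323.

323 orbits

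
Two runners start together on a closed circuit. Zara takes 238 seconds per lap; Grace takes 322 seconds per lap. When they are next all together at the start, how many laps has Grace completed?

All finish a whole number of cycles simultaneously at t = LCM of the periods.
238 = 2 × 7 × 17
322 = 2 × 7 × 23
LCM(238, 322) = 2 × 7 × 17 × 23 = 5474.
Laps for period 322: 5474 / 322 = 17.

17 laps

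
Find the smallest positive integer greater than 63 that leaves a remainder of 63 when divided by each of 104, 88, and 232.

33239

N − 63 must be a common multiple of 104, 88, and 232.
104 = 2^3 × 13
88 = 2^3 × 11
232 = 2^3 × 29
LCM(104, 88, 232) = 2^3 × 11 × 13 × 29 = 33176.
Smallest N > 63 is LCM + 63 = 33176 + 63 = 33239.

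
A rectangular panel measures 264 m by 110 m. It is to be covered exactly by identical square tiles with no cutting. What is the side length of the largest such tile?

22 m

The tile side must divide both 264 and 110, so the largest is their gcd.
264 = 2^3 × 3 × 11
110 = 2 × 5 × 11
gcd(264, 110) = 2 × 11 = 22.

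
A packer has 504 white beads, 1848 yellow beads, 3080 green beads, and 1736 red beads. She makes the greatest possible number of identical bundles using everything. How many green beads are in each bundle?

Number of bundles = gcd(504, 1848, 3080, 1736).
504 = 2^3 × 3^2 × 7
1848 = 2^3 × 3 × 7 × 11
3080 = 2^3 × 5 × 7 × 11
1736 = 2^3 × 7 × 31
gcd(504, 1848, 3080, 1736) = 2^3 × 7 = 56.
green beads per bundle = 3080 / 56 = 55.

55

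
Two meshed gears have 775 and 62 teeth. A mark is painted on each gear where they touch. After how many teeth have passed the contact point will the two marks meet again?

1550 teeth

They coincide at every common multiple of the periods; the first is the LCM.
775 = 5^2 × 31
62 = 2 × 31
LCM(775, 62) = 2 × 5^2 × 31 = 1550.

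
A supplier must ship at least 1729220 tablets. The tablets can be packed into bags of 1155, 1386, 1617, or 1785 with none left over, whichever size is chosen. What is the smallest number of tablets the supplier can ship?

2474010

The number of tablets must be a common multiple of 1155, 1386, 1617, and 1785, so a multiple of their LCM.
1155 = 3 × 5 × 7 × 11
1386 = 2 × 3^2 × 7 × 11
1617 = 3 × 7^2 × 11
1785 = 3 × 5 × 7 × 17
LCM(1155, 1386, 1617, 1785) = 2 × 3^2 × 5 × 7^2 × 11 × 17 = 824670.
Smallest multiple of 824670 that is ≥ 1729220: ⌈1729220/824670⌉ × 824670 = 3 × 824670 = 2474010.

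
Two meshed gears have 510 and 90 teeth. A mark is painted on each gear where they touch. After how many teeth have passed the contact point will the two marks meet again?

1530 teeth

The first simultaneous occurrence is after LCM of the individual periods.
510 = 2 × 3 × 5 × 17
90 = 2 × 3^2 × 5
LCM(510, 90) = 2 × 3^2 × 5 × 17 = 1530.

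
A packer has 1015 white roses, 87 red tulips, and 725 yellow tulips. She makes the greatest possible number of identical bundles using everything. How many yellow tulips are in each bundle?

Number of bundles = gcd(1015, 87, 725).
1015 = 5 × 7 × 29
87 = 3 × 29
725 = 5^2 × 29
gcd(1015, 87, 725) = 29.
yellow tulips per bundle = 725 / 29 = 25.

25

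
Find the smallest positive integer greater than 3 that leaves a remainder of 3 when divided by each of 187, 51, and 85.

N − 3 must be a common multiple of 187, 51, and 85.
187 = 11 × 17
51 = 3 × 17
85 = 5 × 17
LCM(187, 51, 85) = 3 × 5 × 11 × 17 = 2805.
Smallest N > 3 is LCM + 3 = 2805 + 3 = 2808.

2808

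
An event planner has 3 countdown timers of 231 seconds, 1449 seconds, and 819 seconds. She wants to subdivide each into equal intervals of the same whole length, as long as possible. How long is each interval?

21 seconds

The interval must divide each timer length; the longest such is the gcd.
231 = 3 × 7 × 11
1449 = 3^2 × 7 × 23
819 = 3^2 × 7 × 13
gcd(231, 1449, 819) = 3 × 7 = 21.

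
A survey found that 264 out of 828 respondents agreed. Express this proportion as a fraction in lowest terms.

22/69

264 = 2^3 × 3 × 11
828 = 2^2 × 3^2 × 23
gcd(264, 828) = 2^2 × 3 = 12.
Divide numerator and denominator by 12: 264/828 = 22/69.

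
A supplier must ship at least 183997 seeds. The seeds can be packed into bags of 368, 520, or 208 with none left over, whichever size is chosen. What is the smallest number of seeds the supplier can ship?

191360

The number of seeds must be a common multiple of 368, 520, and 208, so a multiple of their LCM.
368 = 2^4 × 23
520 = 2^3 × 5 × 13
208 = 2^4 × 13
LCM(368, 520, 208) = 2^4 × 5 × 13 × 23 = 23920.
Smallest multiple of 23920 that is ≥ 183997: ⌈183997/23920⌉ × 23920 = 8 × 23920 = 191360.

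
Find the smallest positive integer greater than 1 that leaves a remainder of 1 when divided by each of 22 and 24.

N − 1 must be a common multiple of 22 and 24.
22 = 2 × 11
24 = 2^3 × 3
LCM(22, 24) = 2^3 × 3 × 11 = 264.
Smallest N > 1 is LCM + 1 = 264 + 1 = 265.

265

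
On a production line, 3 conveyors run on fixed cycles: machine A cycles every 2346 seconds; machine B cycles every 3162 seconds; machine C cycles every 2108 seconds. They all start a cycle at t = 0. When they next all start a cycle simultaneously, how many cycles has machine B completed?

46 cycles

The first common completion time is the LCM of the periods.
2346 = 2 × 3 × 17 × 23
3162 = 2 × 3 × 17 × 31
2108 = 2^2 × 17 × 31
LCM(2346, 3162, 2108) = 2^2 × 3 × 17 × 23 × 31 = 145452.
Cycles for period 3162: 145452 / 3162 = 46.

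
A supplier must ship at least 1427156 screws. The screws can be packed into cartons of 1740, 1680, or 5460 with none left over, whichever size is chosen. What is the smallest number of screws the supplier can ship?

The number of screws must be a common multiple of 1740, 1680, and 5460, so a multiple of their LCM.
1740 = 2^2 × 3 × 5 × 29
1680 = 2^4 × 3 × 5 × 7
5460 = 2^2 × 3 × 5 × 7 × 13
LCM(1740, 1680, 5460) = 2^4 × 3 × 5 × 7 × 13 × 29 = 633360.
Smallest multiple of 633360 that is ≥ 1427156: ⌈1427156/633360⌉ × 633360 = 3 × 633360 = 1900080.

1900080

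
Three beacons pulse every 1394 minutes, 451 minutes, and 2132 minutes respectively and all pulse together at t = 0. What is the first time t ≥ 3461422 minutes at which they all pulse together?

3588156 minutes

Joint pulses occur at multiples of LCM(1394, 451, 2132).
1394 = 2 × 17 × 41
451 = 11 × 41
2132 = 2^2 × 13 × 41
LCM(1394, 451, 2132) = 2^2 × 11 × 13 × 17 × 41 = 398684.
Smallest multiple of 398684 that is ≥ 3461422: ⌈3461422/398684⌉ × 398684 = 9 × 398684 = 3588156.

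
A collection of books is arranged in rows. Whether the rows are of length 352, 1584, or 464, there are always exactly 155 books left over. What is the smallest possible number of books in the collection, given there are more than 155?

92027

N − 155 must be a common multiple of 352, 1584, and 464.
352 = 2^5 × 11
1584 = 2^4 × 3^2 × 11
464 = 2^4 × 29
LCM(352, 1584, 464) = 2^5 × 3^2 × 11 × 29 = 91872.
Smallest N > 155 is LCM + 155 = 91872 + 155 = 92027.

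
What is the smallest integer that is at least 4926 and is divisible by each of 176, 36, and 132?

6336

The integer must be a common multiple of 176, 36, and 132, so a multiple of their LCM.
176 = 2^4 × 11
36 = 2^2 × 3^2
132 = 2^2 × 3 × 11
LCM(176, 36, 132) = 2^4 × 3^2 × 11 = 1584.
Smallest multiple of 1584 that is ≥ 4926: ⌈4926/1584⌉ × 1584 = 4 × 1584 = 6336.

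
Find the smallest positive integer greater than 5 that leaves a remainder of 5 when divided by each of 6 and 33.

N − 5 must be a common multiple of 6 and 33.
6 = 2 × 3
33 = 3 × 11
LCM(6, 33) = 2 × 3 × 11 = 66.
Smallest N > 5 is LCM + 5 = 66 + 5 = 71.

71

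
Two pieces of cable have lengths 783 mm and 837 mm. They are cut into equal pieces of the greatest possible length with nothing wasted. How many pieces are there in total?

Piece length = gcd(783, 837).
783 = 3^3 × 29
837 = 3^3 × 31
gcd(783, 837) = 3^3 = 27.
Total pieces = 783/27 + 837/27 = 29 + 31 = 60.

60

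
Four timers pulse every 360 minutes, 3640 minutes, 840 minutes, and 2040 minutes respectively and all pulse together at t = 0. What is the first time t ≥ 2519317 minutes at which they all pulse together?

Joint pulses occur at multiples of LCM(360, 3640, 840, 2040).
360 = 2^3 × 3^2 × 5
3640 = 2^3 × 5 × 7 × 13
840 = 2^3 × 3 × 5 × 7
2040 = 2^3 × 3 × 5 × 17
LCM(360, 3640, 840, 2040) = 2^3 × 3^2 × 5 × 7 × 13 × 17 = 556920.
Smallest multiple of 556920 that is ≥ 2519317: ⌈2519317/556920⌉ × 556920 = 5 × 556920 = 2784600.

2784600 minutes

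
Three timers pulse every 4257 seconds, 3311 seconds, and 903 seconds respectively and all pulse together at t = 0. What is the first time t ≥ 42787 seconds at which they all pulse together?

59598 seconds

Joint pulses occur at multiples of LCM(4257, 3311, 903).
4257 = 3^2 × 11 × 43
3311 = 7 × 11 × 43
903 = 3 × 7 × 43
LCM(4257, 3311, 903) = 3^2 × 7 × 11 × 43 = 29799.
Smallest multiple of 29799 that is ≥ 42787: ⌈42787/29799⌉ × 29799 = 2 × 29799 = 59598.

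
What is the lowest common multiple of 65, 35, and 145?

65 = 5 × 13
35 = 5 × 7
145 = 5 × 29
LCM(65, 35, 145) = 5 × 7 × 13 × 29 = 13195.

13195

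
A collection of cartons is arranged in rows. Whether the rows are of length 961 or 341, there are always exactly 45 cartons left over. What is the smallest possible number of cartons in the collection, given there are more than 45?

N − 45 must be a common multiple of 961 and 341.
961 = 31^2
341 = 11 × 31
LCM(961, 341) = 11 × 31^2 = 10571.
Smallest N > 45 is LCM + 45 = 10571 + 45 = 10616.

10616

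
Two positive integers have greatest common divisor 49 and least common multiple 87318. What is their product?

4278582

For any two positive integers, gcd × lcm = product = 49 × 87318 = 4278582.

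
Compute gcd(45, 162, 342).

9

45 = 3^2 × 5
162 = 2 × 3^4
342 = 2 × 3^2 × 19
gcd(45, 162, 342) = 3^2 = 9.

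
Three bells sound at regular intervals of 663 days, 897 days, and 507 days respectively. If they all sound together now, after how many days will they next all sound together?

198237 days

They coincide at every common multiple of the periods; the first is the LCM.
663 = 3 × 13 × 17
897 = 3 × 13 × 23
507 = 3 × 13^2
LCM(663, 897, 507) = 3 × 13^2 × 17 × 23 = 198237.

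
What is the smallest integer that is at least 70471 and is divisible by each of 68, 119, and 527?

73780

The integer must be a common multiple of 68, 119, and 527, so a multiple of their LCM.
68 = 2^2 × 17
119 = 7 × 17
527 = 17 × 31
LCM(68, 119, 527) = 2^2 × 7 × 17 × 31 = 14756.
Smallest multiple of 14756 that is ≥ 70471: ⌈70471/14756⌉ × 14756 = 5 × 14756 = 73780.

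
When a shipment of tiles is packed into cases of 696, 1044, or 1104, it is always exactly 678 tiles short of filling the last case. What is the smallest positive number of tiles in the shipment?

95370

Being 678 short of a full case of size k means N ≡ −678 (mod k), i.e. N + 678 is a multiple of each size.
696 = 2^3 × 3 × 29
1044 = 2^2 × 3^2 × 29
1104 = 2^4 × 3 × 23
LCM(696, 1044, 1104) = 2^4 × 3^2 × 23 × 29 = 96048.
Smallest positive N is 96048 − 678 = 95370.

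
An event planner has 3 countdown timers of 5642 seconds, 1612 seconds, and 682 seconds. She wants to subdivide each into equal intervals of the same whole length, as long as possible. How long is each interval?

62 seconds

The interval must divide each timer length; the longest such is the gcd.
5642 = 2 × 7 × 13 × 31
1612 = 2^2 × 13 × 31
682 = 2 × 11 × 31
gcd(5642, 1612, 682) = 2 × 31 = 62.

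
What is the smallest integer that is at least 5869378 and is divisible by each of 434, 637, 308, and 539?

6082076

The integer must be a common multiple of 434, 637, 308, and 539, so a multiple of their LCM.
434 = 2 × 7 × 31
637 = 7^2 × 13
308 = 2^2 × 7 × 11
539 = 7^2 × 11
LCM(434, 637, 308, 539) = 2^2 × 7^2 × 11 × 13 × 31 = 868868.
Smallest multiple of 868868 that is ≥ 5869378: ⌈5869378/868868⌉ × 868868 = 7 × 868868 = 6082076.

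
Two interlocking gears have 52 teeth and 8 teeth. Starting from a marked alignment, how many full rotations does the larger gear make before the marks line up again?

All finish a whole number of cycles simultaneously at t = LCM of the periods.
52 = 2^2 × 13
8 = 2^3
LCM(52, 8) = 2^3 × 13 = 104.
Rotations for period 52: 104 / 52 = 2.

2 rotations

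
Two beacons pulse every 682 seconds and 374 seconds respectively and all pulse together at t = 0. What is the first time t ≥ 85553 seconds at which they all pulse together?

92752 seconds

Joint pulses occur at multiples of LCM(682, 374).
682 = 2 × 11 × 31
374 = 2 × 11 × 17
LCM(682, 374) = 2 × 11 × 17 × 31 = 11594.
Smallest multiple of 11594 that is ≥ 85553: ⌈85553/11594⌉ × 11594 = 8 × 11594 = 92752.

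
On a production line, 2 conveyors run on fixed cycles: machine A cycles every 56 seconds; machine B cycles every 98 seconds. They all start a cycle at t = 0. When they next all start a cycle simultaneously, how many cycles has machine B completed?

The first common completion time is the LCM of the periods.
56 = 2^3 × 7
98 = 2 × 7^2
LCM(56, 98) = 2^3 × 7^2 = 392.
Cycles for period 98: 392 / 98 = 4.

4 cycles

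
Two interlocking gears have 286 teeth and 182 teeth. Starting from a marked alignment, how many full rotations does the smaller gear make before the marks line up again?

11 rotations

The first common completion time is the LCM of the periods.
286 = 2 × 11 × 13
182 = 2 × 7 × 13
LCM(286, 182) = 2 × 7 × 11 × 13 = 2002.
Rotations for period 182: 2002 / 182 = 11.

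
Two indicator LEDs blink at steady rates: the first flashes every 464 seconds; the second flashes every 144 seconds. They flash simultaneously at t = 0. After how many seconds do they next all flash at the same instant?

4176 seconds

They coincide at every common multiple of the periods; the first is the LCM.
464 = 2^4 × 29
144 = 2^4 × 3^2
LCM(464, 144) = 2^4 × 3^2 × 29 = 4176.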